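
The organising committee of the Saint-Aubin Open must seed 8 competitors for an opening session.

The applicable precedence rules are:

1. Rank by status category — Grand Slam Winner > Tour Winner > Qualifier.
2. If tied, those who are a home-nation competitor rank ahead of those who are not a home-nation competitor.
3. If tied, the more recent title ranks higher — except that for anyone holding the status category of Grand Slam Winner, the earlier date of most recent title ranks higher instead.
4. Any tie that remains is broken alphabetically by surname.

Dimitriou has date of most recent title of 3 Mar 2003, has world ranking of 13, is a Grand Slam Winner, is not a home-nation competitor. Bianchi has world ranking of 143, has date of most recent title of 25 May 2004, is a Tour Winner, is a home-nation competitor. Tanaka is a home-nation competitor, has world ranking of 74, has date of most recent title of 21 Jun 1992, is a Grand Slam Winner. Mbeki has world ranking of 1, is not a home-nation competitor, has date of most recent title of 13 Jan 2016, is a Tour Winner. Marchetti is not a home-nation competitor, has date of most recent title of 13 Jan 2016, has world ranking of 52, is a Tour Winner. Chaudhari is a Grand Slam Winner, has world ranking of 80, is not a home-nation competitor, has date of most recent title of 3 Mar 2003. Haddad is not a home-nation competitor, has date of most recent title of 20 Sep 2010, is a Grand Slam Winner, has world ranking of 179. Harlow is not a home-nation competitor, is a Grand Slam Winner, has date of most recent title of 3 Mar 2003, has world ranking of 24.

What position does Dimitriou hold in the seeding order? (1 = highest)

By status category: Tanaka, Chaudhari, Dimitriou, Harlow and Haddad (Grand Slam Winner); then Bianchi, Marchetti and Mbeki (Tour Winner).
Among Tanaka, Chaudhari, Dimitriou, Harlow and Haddad, a home-nation competitor before not a home-nation competitor: Tanaka (a home-nation competitor) before Chaudhari, Dimitriou, Harlow and Haddad (not a home-nation competitor).
Among Chaudhari, Dimitriou, Harlow and Haddad, by date of most recent title (earlier first) (reversed rule for this group): Chaudhari, Dimitriou and Harlow (3 Mar 2003) before Haddad (20 Sep 2010).
Among Chaudhari, Dimitriou and Harlow, alphabetically by surname: Chaudhari before Dimitriou before Harlow.
Among Bianchi, Marchetti and Mbeki, a home-nation competitor before not a home-nation competitor: Bianchi (a home-nation competitor) before Marchetti and Mbeki (not a home-nation competitor).
Marchetti and Mbeki both have date of most recent title 13 Jan 2016, so the next rule applies.
Among Marchetti and Mbeki, alphabetically by surname: Marchetti before Mbeki.
Order: Tanaka, Chaudhari, Dimitriou, Harlow, Haddad, Bianchi, Marchetti, Mbeki. So position 3.

3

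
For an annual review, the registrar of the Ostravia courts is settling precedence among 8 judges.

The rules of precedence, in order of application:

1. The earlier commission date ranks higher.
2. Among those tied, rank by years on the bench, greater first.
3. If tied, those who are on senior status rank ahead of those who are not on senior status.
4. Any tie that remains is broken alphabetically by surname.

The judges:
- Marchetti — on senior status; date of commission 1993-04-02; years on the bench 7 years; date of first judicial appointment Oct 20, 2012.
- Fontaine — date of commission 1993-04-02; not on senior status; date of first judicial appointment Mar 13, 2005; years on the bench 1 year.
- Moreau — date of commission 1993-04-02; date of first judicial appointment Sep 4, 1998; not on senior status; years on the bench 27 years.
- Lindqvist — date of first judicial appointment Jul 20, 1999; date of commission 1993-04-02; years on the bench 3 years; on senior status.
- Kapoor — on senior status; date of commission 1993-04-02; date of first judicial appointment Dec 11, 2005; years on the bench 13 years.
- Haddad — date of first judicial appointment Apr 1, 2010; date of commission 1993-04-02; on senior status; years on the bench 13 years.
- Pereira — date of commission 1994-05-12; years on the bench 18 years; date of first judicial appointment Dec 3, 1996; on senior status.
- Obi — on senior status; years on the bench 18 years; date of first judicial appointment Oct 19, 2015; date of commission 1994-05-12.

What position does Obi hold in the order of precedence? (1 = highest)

By date of commission (earlier first): Moreau, Haddad, Kapoor, Marchetti, Lindqvist and Fontaine (each 1993-04-02); then Obi and Pereira (both 1994-05-12).
Among Moreau, Haddad, Kapoor, Marchetti, Lindqvist and Fontaine, by years on the bench (higher first): Moreau (27 years) before Haddad and Kapoor (13 years) before Marchetti (7 years) before Lindqvist (3 years) before Fontaine (1 year).
Haddad and Kapoor are each on senior status, so the next rule applies.
Among Haddad and Kapoor, alphabetically by surname: Haddad before Kapoor.
Obi and Pereira both have years on the bench 18 years, so the next rule applies.
Obi and Pereira are each on senior status, so the next rule applies.
Among Obi and Pereira, alphabetically by surname: Obi before Pereira.
Order: Moreau, Haddad, Kapoor, Marchetti, Lindqvist, Fontaine, Obi, Pereira. So position 7.

7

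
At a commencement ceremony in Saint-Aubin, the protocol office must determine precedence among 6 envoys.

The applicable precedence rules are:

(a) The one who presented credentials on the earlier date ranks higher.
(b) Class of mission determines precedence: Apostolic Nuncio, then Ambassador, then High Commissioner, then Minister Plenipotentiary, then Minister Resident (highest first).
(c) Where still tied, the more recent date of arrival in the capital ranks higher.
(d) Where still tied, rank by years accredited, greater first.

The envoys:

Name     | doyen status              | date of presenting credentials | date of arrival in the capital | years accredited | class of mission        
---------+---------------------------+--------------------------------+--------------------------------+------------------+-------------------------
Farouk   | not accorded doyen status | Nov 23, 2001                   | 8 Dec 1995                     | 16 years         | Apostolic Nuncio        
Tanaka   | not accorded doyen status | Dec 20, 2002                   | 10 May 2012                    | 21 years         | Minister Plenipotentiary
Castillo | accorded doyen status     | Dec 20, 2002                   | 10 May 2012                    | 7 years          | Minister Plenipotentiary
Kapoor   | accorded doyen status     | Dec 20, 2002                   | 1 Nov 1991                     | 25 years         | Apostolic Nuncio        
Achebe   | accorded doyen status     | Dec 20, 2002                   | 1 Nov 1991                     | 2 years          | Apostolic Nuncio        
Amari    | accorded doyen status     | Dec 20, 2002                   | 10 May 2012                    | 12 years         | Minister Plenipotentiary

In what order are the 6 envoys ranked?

By date of presenting credentials (earlier first): Farouk (Nov 23, 2001); then Kapoor, Achebe, Tanaka, Amari and Castillo (each Dec 20, 2002).
Among Kapoor, Achebe, Tanaka, Amari and Castillo, by class of mission: Kapoor and Achebe (Apostolic Nuncio) before Tanaka, Amari and Castillo (Minister Plenipotentiary).
Kapoor and Achebe both have date of arrival in the capital 1 Nov 1991, so the next rule applies.
Among Kapoor and Achebe, by years accredited (higher first): Kapoor (25 years) before Achebe (2 years).
Tanaka, Amari and Castillo all have date of arrival in the capital 10 May 2012, so the next rule applies.
Among Tanaka, Amari and Castillo, by years accredited (higher first): Tanaka (21 years) before Amari (12 years) before Castillo (7 years).
Full order: Farouk, Kapoor, Achebe, Tanaka, Amari, Castillo.

Farouk, Kapoor, Achebe, Tanaka, Amari, Castillo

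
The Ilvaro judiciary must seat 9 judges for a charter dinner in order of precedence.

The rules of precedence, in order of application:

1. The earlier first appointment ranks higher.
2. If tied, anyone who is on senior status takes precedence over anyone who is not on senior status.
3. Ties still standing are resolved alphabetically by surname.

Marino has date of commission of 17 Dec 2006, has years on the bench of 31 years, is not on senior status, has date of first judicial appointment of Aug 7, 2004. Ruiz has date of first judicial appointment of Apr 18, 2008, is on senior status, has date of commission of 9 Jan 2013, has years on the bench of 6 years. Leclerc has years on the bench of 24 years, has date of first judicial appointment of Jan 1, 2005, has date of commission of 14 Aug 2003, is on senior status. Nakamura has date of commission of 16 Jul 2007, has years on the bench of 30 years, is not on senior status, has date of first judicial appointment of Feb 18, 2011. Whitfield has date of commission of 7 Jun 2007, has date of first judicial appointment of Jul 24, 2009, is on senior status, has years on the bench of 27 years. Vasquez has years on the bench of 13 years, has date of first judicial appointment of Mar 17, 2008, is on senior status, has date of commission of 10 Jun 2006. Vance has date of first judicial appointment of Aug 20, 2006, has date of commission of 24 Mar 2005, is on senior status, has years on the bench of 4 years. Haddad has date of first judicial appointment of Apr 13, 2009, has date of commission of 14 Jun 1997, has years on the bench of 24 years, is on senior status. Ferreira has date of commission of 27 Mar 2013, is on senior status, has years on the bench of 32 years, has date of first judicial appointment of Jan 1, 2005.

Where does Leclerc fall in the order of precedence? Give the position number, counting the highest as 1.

3

By date of first judicial appointment (earlier first): Marino (Aug 7, 2004); then Ferreira and Leclerc (both Jan 1, 2005); then Vance (Aug 20, 2006); then Vasquez (Mar 17, 2008); then Ruiz (Apr 18, 2008); then Haddad (Apr 13, 2009); then Whitfield (Jul 24, 2009); then Nakamura (Feb 18, 2011).
Ferreira and Leclerc are each on senior status, so the next rule applies.
Among Ferreira and Leclerc, alphabetically by surname: Ferreira before Leclerc.
Order: Marino, Ferreira, Leclerc, Vance, Vasquez, Ruiz, Haddad, Whitfield, Nakamura. So position 3.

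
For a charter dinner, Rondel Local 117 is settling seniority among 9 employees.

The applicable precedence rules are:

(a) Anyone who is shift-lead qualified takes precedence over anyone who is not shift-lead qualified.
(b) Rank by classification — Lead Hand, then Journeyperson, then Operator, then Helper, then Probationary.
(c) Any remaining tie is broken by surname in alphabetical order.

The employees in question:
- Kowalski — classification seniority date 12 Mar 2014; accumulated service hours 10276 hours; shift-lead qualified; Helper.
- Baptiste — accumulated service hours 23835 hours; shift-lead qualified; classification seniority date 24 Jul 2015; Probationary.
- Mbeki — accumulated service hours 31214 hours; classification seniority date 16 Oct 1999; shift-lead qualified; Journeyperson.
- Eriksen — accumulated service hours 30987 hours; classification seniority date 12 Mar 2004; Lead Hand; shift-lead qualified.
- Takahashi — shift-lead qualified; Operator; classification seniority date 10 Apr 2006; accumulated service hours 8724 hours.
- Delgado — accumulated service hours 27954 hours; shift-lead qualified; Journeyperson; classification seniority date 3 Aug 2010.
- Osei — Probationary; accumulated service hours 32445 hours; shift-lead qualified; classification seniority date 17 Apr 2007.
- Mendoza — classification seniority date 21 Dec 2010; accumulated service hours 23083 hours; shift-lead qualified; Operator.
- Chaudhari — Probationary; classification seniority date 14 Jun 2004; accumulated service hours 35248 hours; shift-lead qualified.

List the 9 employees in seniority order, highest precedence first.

By the first rule: Eriksen, Delgado, Mbeki, Mendoza, Takahashi, Kowalski, Baptiste, Chaudhari and Osei (each shift-lead qualified).
Among Eriksen, Delgado, Mbeki, Mendoza, Takahashi, Kowalski, Baptiste, Chaudhari and Osei, by classification: Eriksen (Lead Hand) before Delgado and Mbeki (Journeyperson) before Mendoza and Takahashi (Operator) before Kowalski (Helper) before Baptiste, Chaudhari and Osei (Probationary).
Among Delgado and Mbeki, alphabetically by surname: Delgado before Mbeki.
Among Mendoza and Takahashi, alphabetically by surname: Mendoza before Takahashi.
Among Baptiste, Chaudhari and Osei, alphabetically by surname: Baptiste before Chaudhari before Osei.
Full order: Eriksen, Delgado, Mbeki, Mendoza, Takahashi, Kowalski, Baptiste, Chaudhari, Osei.

Eriksen, Delgado, Mbeki, Mendoza, Takahashi, Kowalski, Baptiste, Chaudhari, Osei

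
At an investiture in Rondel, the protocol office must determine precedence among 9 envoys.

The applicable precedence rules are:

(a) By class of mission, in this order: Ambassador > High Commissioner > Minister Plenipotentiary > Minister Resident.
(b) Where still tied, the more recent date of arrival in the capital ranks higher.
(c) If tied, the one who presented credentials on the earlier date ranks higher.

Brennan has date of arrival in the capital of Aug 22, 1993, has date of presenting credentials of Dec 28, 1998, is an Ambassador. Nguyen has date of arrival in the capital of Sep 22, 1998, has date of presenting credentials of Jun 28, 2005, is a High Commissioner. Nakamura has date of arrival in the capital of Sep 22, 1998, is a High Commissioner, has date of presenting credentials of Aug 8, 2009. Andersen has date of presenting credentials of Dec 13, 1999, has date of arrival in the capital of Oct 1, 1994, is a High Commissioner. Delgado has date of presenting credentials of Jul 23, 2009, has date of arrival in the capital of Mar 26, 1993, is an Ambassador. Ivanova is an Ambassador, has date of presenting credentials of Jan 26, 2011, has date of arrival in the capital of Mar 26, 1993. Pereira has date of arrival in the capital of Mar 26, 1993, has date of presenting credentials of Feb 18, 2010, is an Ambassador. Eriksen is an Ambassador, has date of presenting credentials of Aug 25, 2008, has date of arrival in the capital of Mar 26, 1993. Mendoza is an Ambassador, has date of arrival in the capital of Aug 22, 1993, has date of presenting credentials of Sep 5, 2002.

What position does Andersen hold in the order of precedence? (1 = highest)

By class of mission: Brennan, Mendoza, Eriksen, Delgado, Pereira and Ivanova (Ambassador); then Nguyen, Nakamura and Andersen (High Commissioner).
Among Brennan, Mendoza, Eriksen, Delgado, Pereira and Ivanova, by date of arrival in the capital (later first): Brennan and Mendoza (Aug 22, 1993) before Eriksen, Delgado, Pereira and Ivanova (Mar 26, 1993).
Among Brennan and Mendoza, by date of presenting credentials (earlier first): Brennan (Dec 28, 1998) before Mendoza (Sep 5, 2002).
Among Eriksen, Delgado, Pereira and Ivanova, by date of presenting credentials (earlier first): Eriksen (Aug 25, 2008) before Delgado (Jul 23, 2009) before Pereira (Feb 18, 2010) before Ivanova (Jan 26, 2011).
Among Nguyen, Nakamura and Andersen, by date of arrival in the capital (later first): Nguyen and Nakamura (Sep 22, 1998) before Andersen (Oct 1, 1994).
Among Nguyen and Nakamura, by date of presenting credentials (earlier first): Nguyen (Jun 28, 2005) before Nakamura (Aug 8, 2009).
Order: Brennan, Mendoza, Eriksen, Delgado, Pereira, Ivanova, Nguyen, Nakamura, Andersen. So position 9.

9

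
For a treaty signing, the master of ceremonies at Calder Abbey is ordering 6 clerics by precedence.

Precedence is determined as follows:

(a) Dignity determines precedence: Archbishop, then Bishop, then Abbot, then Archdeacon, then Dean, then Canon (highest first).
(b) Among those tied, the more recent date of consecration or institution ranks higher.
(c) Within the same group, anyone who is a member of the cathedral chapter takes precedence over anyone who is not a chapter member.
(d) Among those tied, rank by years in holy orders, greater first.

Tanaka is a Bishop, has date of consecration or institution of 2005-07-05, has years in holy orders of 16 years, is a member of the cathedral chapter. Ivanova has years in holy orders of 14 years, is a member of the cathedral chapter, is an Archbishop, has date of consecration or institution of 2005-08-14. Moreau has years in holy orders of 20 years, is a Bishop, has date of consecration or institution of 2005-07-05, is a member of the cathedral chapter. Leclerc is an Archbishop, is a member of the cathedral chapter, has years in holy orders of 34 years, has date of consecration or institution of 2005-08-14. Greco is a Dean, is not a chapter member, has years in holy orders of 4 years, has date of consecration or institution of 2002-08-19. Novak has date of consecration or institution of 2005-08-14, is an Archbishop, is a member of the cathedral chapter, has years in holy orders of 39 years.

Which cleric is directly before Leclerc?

Novak

By dignity: Novak, Leclerc and Ivanova (Archbishop); then Moreau and Tanaka (Bishop); then Greco (Dean).
Novak, Leclerc and Ivanova all have date of consecration or institution 2005-08-14, so the next rule applies.
Novak, Leclerc and Ivanova are each a member of the cathedral chapter, so the next rule applies.
Among Novak, Leclerc and Ivanova, by years in holy orders (higher first): Novak (39 years) before Leclerc (34 years) before Ivanova (14 years).
Moreau and Tanaka both have date of consecration or institution 2005-07-05, so the next rule applies.
Moreau and Tanaka are each a member of the cathedral chapter, so the next rule applies.
Among Moreau and Tanaka, by years in holy orders (higher first): Moreau (20 years) before Tanaka (16 years).
Order: Novak, Leclerc, Ivanova, Moreau, Tanaka, Greco.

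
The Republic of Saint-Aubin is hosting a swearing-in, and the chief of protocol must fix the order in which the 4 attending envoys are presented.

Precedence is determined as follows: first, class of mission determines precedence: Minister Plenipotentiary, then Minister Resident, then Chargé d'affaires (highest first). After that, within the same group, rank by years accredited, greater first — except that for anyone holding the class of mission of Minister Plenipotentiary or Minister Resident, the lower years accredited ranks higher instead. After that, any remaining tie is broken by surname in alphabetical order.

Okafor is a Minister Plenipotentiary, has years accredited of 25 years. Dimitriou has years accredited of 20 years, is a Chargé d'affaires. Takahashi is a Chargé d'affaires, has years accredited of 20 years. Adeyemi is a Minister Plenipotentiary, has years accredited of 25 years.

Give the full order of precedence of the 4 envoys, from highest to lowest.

By class of mission: Adeyemi and Okafor (Minister Plenipotentiary); then Dimitriou and Takahashi (Chargé d'affaires).
Adeyemi and Okafor both have years accredited 25 years, so the next rule applies.
Among Adeyemi and Okafor, alphabetically by surname: Adeyemi before Okafor.
Dimitriou and Takahashi both have years accredited 20 years, so the next rule applies.
Among Dimitriou and Takahashi, alphabetically by surname: Dimitriou before Takahashi.
Full order: Adeyemi, Okafor, Dimitriou, Takahashi.

Adeyemi, Okafor, Dimitriou, Takahashi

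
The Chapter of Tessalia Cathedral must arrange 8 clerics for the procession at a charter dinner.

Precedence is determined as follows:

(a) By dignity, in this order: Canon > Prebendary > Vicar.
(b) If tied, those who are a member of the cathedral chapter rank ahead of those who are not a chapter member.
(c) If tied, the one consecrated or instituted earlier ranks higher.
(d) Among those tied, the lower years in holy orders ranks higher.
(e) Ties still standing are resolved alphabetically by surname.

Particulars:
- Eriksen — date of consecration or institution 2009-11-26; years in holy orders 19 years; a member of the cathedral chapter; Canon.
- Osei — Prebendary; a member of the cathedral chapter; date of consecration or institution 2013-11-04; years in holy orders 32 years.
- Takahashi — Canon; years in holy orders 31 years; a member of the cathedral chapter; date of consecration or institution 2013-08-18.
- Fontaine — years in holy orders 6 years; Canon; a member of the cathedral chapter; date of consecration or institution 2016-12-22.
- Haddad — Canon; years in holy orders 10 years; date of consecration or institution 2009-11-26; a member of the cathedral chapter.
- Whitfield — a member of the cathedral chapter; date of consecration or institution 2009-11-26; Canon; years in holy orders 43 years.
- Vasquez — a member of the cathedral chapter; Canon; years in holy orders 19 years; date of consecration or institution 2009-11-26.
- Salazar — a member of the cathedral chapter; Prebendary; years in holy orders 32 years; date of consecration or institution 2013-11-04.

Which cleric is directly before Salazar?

Osei

By dignity: Haddad, Eriksen, Vasquez, Whitfield, Takahashi and Fontaine (Canon); then Osei and Salazar (Prebendary).
Haddad, Eriksen, Vasquez, Whitfield, Takahashi and Fontaine are each a member of the cathedral chapter, so the next rule applies.
Among Haddad, Eriksen, Vasquez, Whitfield, Takahashi and Fontaine, by date of consecration or institution (earlier first): Haddad, Eriksen, Vasquez and Whitfield (2009-11-26) before Takahashi (2013-08-18) before Fontaine (2016-12-22).
Among Haddad, Eriksen, Vasquez and Whitfield, by years in holy orders (lower first): Haddad (10 years) before Eriksen and Vasquez (19 years) before Whitfield (43 years).
Among Eriksen and Vasquez, alphabetically by surname: Eriksen before Vasquez.
Osei and Salazar are each a member of the cathedral chapter, so the next rule applies.
Osei and Salazar both have date of consecration or institution 2013-11-04, so the next rule applies.
Osei and Salazar both have years in holy orders 32 years, so the next rule applies.
Among Osei and Salazar, alphabetically by surname: Osei before Salazar.
Order: Haddad, Eriksen, Vasquez, Whitfield, Takahashi, Fontaine, Osei, Salazar.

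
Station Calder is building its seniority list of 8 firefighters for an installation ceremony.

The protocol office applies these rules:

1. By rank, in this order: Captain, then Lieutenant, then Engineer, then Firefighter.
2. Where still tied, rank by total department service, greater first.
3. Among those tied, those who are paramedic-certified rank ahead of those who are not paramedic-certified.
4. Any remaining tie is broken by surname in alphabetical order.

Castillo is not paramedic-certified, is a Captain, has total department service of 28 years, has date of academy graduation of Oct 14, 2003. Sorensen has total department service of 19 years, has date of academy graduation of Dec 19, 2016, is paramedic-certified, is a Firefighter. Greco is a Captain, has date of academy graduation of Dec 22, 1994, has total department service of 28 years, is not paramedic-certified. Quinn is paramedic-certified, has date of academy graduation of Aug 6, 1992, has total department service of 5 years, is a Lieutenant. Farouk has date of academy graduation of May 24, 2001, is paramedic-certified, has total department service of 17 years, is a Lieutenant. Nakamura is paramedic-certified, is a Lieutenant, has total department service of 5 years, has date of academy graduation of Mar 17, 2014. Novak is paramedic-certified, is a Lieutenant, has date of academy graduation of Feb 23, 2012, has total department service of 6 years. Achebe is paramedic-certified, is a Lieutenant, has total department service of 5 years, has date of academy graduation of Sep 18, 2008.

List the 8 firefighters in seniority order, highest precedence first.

Castillo, Greco, Farouk, Novak, Achebe, Nakamura, Quinn, Sorensen

By rank: Castillo and Greco (Captain); then Farouk, Novak, Achebe, Nakamura and Quinn (Lieutenant); then Sorensen (Firefighter).
Castillo and Greco both have total department service 28 years, so the next rule applies.
Castillo and Greco are each not paramedic-certified, so the next rule applies.
Among Castillo and Greco, alphabetically by surname: Castillo before Greco.
Among Farouk, Novak, Achebe, Nakamura and Quinn, by total department service (higher first): Farouk (17 years) before Novak (6 years) before Achebe, Nakamura and Quinn (5 years).
Achebe, Nakamura and Quinn are each paramedic-certified, so the next rule applies.
Among Achebe, Nakamura and Quinn, alphabetically by surname: Achebe before Nakamura before Quinn.
Full order: Castillo, Greco, Farouk, Novak, Achebe, Nakamura, Quinn, Sorensen.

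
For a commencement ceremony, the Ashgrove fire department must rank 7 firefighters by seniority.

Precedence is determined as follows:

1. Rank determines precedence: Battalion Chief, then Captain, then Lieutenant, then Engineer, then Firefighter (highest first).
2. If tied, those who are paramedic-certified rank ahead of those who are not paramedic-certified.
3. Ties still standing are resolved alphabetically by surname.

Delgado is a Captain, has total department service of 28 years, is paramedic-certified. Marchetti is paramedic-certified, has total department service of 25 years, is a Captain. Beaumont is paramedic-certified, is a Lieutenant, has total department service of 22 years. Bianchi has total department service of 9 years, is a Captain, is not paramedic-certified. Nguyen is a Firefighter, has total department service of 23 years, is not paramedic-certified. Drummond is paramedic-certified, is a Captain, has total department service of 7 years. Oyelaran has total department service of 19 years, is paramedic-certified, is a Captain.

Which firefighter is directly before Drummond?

Delgado

By rank: Delgado, Drummond, Marchetti, Oyelaran and Bianchi (Captain); then Beaumont (Lieutenant); then Nguyen (Firefighter).
Among Delgado, Drummond, Marchetti, Oyelaran and Bianchi, paramedic-certified before not paramedic-certified: Delgado, Drummond, Marchetti and Oyelaran (paramedic-certified) before Bianchi (not paramedic-certified).
Among Delgado, Drummond, Marchetti and Oyelaran, alphabetically by surname: Delgado before Drummond before Marchetti before Oyelaran.
Order: Delgado, Drummond, Marchetti, Oyelaran, Bianchi, Beaumont, Nguyen.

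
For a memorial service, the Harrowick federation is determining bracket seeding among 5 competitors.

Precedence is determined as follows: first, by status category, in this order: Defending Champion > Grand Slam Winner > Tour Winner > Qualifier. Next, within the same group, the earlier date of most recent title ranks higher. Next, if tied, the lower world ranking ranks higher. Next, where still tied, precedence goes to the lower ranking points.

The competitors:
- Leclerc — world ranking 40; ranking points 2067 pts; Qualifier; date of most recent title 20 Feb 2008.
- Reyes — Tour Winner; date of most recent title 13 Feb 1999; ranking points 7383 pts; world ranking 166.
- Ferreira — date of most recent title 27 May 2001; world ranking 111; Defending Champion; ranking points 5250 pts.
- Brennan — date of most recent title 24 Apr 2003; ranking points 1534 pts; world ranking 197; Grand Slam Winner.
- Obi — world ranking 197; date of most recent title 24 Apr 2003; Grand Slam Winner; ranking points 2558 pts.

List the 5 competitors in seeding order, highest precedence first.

By status category: Ferreira (Defending Champion); then Brennan and Obi (Grand Slam Winner); then Reyes (Tour Winner); then Leclerc (Qualifier).
Brennan and Obi both have date of most recent title 24 Apr 2003, so the next rule applies.
Brennan and Obi both have world ranking 197, so the next rule applies.
Among Brennan and Obi, by ranking points (lower first): Brennan (1534 pts) before Obi (2558 pts).
Full order: Ferreira, Brennan, Obi, Reyes, Leclerc.

Ferreira, Brennan, Obi, Reyes, Leclerc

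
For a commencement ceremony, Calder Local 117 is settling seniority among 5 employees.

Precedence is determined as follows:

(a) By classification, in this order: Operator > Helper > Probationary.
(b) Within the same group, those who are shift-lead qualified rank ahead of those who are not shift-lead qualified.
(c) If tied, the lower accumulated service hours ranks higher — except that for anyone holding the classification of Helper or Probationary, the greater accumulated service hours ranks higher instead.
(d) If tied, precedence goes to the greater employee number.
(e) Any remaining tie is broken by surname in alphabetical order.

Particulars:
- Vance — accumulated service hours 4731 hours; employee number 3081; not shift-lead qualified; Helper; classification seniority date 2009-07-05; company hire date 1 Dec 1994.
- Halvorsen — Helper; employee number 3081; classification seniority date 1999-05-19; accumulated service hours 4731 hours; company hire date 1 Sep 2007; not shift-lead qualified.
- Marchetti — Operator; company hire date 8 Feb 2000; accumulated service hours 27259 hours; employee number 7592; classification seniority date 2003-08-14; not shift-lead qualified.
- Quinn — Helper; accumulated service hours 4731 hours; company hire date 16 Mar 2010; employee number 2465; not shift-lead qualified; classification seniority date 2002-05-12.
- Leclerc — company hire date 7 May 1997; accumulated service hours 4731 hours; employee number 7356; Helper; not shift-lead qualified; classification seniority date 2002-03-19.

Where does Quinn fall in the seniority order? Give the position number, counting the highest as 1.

5

By classification: Marchetti (Operator); then Leclerc, Halvorsen, Vance and Quinn (Helper).
Leclerc, Halvorsen, Vance and Quinn are each not shift-lead qualified, so the next rule applies.
Leclerc, Halvorsen, Vance and Quinn all have accumulated service hours 4731 hours, so the next rule applies.
Among Leclerc, Halvorsen, Vance and Quinn, by employee number (higher first): Leclerc (7356) before Halvorsen and Vance (3081) before Quinn (2465).
Among Halvorsen and Vance, alphabetically by surname: Halvorsen before Vance.
Order: Marchetti, Leclerc, Halvorsen, Vance, Quinn. So position 5.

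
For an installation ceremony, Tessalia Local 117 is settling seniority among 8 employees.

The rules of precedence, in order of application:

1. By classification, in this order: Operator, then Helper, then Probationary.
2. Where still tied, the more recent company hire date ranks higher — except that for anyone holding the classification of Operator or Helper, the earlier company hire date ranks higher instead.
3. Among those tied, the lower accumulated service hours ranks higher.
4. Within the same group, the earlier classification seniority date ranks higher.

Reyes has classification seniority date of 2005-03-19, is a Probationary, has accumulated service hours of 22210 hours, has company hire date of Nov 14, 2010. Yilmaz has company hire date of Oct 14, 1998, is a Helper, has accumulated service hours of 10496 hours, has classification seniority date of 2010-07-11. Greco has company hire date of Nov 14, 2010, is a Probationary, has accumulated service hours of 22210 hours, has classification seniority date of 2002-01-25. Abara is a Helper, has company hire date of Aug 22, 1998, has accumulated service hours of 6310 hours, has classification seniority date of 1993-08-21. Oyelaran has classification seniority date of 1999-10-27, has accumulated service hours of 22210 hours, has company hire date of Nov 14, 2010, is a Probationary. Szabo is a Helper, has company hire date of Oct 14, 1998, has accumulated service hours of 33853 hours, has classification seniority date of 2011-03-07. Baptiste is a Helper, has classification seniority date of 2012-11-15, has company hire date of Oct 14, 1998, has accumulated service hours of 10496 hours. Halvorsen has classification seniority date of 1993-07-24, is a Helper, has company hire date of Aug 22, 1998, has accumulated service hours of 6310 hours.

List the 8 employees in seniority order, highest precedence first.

Halvorsen, Abara, Yilmaz, Baptiste, Szabo, Oyelaran, Greco, Reyes

By classification: Halvorsen, Abara, Yilmaz, Baptiste and Szabo (Helper); then Oyelaran, Greco and Reyes (Probationary).
Among Halvorsen, Abara, Yilmaz, Baptiste and Szabo, by company hire date (earlier first) (reversed rule for this group): Halvorsen and Abara (Aug 22, 1998) before Yilmaz, Baptiste and Szabo (Oct 14, 1998).
Halvorsen and Abara both have accumulated service hours 6310 hours, so the next rule applies.
Among Halvorsen and Abara, by classification seniority date (earlier first): Halvorsen (1993-07-24) before Abara (1993-08-21).
Among Yilmaz, Baptiste and Szabo, by accumulated service hours (lower first): Yilmaz and Baptiste (10496 hours) before Szabo (33853 hours).
Among Yilmaz and Baptiste, by classification seniority date (earlier first): Yilmaz (2010-07-11) before Baptiste (2012-11-15).
Oyelaran, Greco and Reyes all have company hire date Nov 14, 2010, so the next rule applies.
Oyelaran, Greco and Reyes all have accumulated service hours 22210 hours, so the next rule applies.
Among Oyelaran, Greco and Reyes, by classification seniority date (earlier first): Oyelaran (1999-10-27) before Greco (2002-01-25) before Reyes (2005-03-19).
Full order: Halvorsen, Abara, Yilmaz, Baptiste, Szabo, Oyelaran, Greco, Reyes.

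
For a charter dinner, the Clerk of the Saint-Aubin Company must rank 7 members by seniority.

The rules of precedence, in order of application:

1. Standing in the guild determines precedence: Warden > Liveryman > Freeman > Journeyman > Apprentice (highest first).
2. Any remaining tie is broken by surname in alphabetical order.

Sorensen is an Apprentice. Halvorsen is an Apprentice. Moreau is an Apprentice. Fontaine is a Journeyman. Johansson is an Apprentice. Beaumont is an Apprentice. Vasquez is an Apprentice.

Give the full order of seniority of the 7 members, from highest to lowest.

By standing in the guild: Fontaine (Journeyman); then Beaumont, Halvorsen, Johansson, Moreau, Sorensen and Vasquez (Apprentice).
Among Beaumont, Halvorsen, Johansson, Moreau, Sorensen and Vasquez, alphabetically by surname: Beaumont before Halvorsen before Johansson before Moreau before Sorensen before Vasquez.
Full order: Fontaine, Beaumont, Halvorsen, Johansson, Moreau, Sorensen, Vasquez.

Fontaine, Beaumont, Halvorsen, Johansson, Moreau, Sorensen, Vasquez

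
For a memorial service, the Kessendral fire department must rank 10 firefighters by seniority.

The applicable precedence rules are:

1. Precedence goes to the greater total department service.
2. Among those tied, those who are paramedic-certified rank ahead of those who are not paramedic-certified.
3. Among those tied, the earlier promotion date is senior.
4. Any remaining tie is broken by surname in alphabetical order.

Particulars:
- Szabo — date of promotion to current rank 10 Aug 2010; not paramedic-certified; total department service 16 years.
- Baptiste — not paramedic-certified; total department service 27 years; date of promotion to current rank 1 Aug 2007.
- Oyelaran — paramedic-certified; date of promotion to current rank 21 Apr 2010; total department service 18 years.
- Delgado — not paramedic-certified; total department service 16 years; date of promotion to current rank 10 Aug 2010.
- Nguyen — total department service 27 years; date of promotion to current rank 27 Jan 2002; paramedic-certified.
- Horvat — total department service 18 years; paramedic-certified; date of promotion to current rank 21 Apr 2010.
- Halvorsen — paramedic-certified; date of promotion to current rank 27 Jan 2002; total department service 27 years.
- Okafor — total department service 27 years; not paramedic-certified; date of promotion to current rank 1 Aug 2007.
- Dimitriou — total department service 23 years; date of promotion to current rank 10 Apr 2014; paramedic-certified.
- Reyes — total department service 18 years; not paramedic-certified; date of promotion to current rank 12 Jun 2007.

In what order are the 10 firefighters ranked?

Halvorsen, Nguyen, Baptiste, Okafor, Dimitriou, Horvat, Oyelaran, Reyes, Delgado, Szabo

By total department service (higher first): Halvorsen, Nguyen, Baptiste and Okafor (each 27 years); then Dimitriou (23 years); then Horvat, Oyelaran and Reyes (each 18 years); then Delgado and Szabo (both 16 years).
Among Halvorsen, Nguyen, Baptiste and Okafor, paramedic-certified before not paramedic-certified: Halvorsen and Nguyen (paramedic-certified) before Baptiste and Okafor (not paramedic-certified).
Halvorsen and Nguyen both have date of promotion to current rank 27 Jan 2002, so the next rule applies.
Among Halvorsen and Nguyen, alphabetically by surname: Halvorsen before Nguyen.
Baptiste and Okafor both have date of promotion to current rank 1 Aug 2007, so the next rule applies.
Among Baptiste and Okafor, alphabetically by surname: Baptiste before Okafor.
Among Horvat, Oyelaran and Reyes, paramedic-certified before not paramedic-certified: Horvat and Oyelaran (paramedic-certified) before Reyes (not paramedic-certified).
Horvat and Oyelaran both have date of promotion to current rank 21 Apr 2010, so the next rule applies.
Among Horvat and Oyelaran, alphabetically by surname: Horvat before Oyelaran.
Delgado and Szabo are each not paramedic-certified, so the next rule applies.
Delgado and Szabo both have date of promotion to current rank 10 Aug 2010, so the next rule applies.
Among Delgado and Szabo, alphabetically by surname: Delgado before Szabo.
Full order: Halvorsen, Nguyen, Baptiste, Okafor, Dimitriou, Horvat, Oyelaran, Reyes, Delgado, Szabo.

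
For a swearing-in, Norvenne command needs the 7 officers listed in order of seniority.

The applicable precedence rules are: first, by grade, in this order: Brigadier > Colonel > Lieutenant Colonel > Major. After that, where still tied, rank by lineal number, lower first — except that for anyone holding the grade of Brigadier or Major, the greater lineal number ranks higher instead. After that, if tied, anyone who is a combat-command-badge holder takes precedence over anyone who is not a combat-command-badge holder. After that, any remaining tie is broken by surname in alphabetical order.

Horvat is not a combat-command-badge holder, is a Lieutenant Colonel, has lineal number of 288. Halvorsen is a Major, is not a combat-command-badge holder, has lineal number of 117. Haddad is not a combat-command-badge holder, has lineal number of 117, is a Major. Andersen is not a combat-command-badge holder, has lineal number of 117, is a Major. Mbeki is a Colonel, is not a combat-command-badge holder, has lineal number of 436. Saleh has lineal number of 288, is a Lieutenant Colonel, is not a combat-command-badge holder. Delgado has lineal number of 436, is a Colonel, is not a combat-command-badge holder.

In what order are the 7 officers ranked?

Delgado, Mbeki, Horvat, Saleh, Andersen, Haddad, Halvorsen

By grade: Delgado and Mbeki (Colonel); then Horvat and Saleh (Lieutenant Colonel); then Andersen, Haddad and Halvorsen (Major).
Delgado and Mbeki both have lineal number 436, so the next rule applies.
Delgado and Mbeki are each not a combat-command-badge holder, so the next rule applies.
Among Delgado and Mbeki, alphabetically by surname: Delgado before Mbeki.
Horvat and Saleh both have lineal number 288, so the next rule applies.
Horvat and Saleh are each not a combat-command-badge holder, so the next rule applies.
Among Horvat and Saleh, alphabetically by surname: Horvat before Saleh.
Andersen, Haddad and Halvorsen all have lineal number 117, so the next rule applies.
Andersen, Haddad and Halvorsen are each not a combat-command-badge holder, so the next rule applies.
Among Andersen, Haddad and Halvorsen, alphabetically by surname: Andersen before Haddad before Halvorsen.
Full order: Delgado, Mbeki, Horvat, Saleh, Andersen, Haddad, Halvorsen.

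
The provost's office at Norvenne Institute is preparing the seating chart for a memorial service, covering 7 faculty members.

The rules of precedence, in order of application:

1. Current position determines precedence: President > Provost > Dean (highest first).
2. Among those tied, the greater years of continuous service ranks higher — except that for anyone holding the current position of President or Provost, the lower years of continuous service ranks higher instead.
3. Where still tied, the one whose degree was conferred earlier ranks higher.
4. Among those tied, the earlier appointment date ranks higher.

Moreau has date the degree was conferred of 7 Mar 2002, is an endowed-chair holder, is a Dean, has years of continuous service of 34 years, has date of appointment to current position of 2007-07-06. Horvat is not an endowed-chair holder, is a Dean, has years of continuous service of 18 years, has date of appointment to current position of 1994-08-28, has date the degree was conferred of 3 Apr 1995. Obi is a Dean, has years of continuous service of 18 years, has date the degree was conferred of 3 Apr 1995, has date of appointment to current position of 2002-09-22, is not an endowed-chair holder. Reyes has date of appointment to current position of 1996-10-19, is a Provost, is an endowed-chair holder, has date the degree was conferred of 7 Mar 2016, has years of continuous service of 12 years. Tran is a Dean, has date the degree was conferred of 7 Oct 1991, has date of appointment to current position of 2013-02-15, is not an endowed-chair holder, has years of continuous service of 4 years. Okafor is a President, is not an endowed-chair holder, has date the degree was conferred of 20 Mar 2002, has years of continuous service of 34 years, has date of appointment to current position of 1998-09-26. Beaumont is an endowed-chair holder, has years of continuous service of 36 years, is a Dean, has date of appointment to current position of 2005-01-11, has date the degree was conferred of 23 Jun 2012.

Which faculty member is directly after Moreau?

By current position: Okafor (President); then Reyes (Provost); then Beaumont, Moreau, Horvat, Obi and Tran (Dean).
Among Beaumont, Moreau, Horvat, Obi and Tran, by years of continuous service (higher first): Beaumont (36 years) before Moreau (34 years) before Horvat and Obi (18 years) before Tran (4 years).
Horvat and Obi both have date the degree was conferred 3 Apr 1995, so the next rule applies.
Among Horvat and Obi, by date of appointment to current position (earlier first): Horvat (1994-08-28) before Obi (2002-09-22).
Order: Okafor, Reyes, Beaumont, Moreau, Horvat, Obi, Tran.

Horvat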